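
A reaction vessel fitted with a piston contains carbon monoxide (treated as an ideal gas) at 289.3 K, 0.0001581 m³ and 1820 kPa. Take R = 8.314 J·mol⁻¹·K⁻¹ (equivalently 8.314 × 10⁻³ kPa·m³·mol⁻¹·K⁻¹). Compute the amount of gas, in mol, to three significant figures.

PV = nRT ⇒ n = PV/(RT) = (1820 × 0.0001581) / (8.314 × 10⁻³ × 289.3)

n ≈ 0.120 mol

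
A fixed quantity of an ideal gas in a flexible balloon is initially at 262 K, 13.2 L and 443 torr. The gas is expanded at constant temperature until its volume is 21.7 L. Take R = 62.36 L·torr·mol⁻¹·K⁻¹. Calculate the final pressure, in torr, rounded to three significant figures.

P₂ ≈ 269 torr

Isothermal, so P V is constant: T₂ = T₁; P₂ = P₁·(V₁/V₂) = 269.5 torr.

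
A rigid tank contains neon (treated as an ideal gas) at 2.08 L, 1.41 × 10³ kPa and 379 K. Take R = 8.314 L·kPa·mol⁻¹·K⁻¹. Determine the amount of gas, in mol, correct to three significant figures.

PV = nRT ⇒ n = PV/(RT) = (1.41e+03 × 2.08) / (8.314 × 379)

n ≈ 0.931 mol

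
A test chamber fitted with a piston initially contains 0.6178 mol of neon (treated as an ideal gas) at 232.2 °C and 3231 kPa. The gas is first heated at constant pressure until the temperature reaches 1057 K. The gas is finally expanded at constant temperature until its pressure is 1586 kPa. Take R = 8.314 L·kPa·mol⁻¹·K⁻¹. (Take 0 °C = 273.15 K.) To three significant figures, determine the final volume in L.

V₃ ≈ 3.42 L

Convert: T₁ = 505.3 K.
From PV = nRT: V₁ = nRT₁/P₁ = 0.8034 L.
Isobaric, so V/T is constant: P₂ = P₁; V₂ = V₁·(T₂/T₁) = 1.680 L.
Isothermal, so P V is constant: T₃ = T₂; V₃ = V₂·(P₂/P₃) = 3.423 L.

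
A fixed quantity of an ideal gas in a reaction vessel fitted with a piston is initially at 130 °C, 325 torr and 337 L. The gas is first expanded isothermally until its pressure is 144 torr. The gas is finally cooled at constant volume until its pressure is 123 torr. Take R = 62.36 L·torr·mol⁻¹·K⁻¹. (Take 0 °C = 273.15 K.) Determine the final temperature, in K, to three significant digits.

Convert: T₁ = 403.1 K.
T constant ⇒ Boyle's law P V = const: T₂ = T₁; V₂ = V₁·(P₁/P₂) = 760.6 L.
V constant ⇒ P ∝ T: V₃ = V₂; T₃ = T₂·(P₃/P₂) = 344.4 K.

T₃ ≈ 344 K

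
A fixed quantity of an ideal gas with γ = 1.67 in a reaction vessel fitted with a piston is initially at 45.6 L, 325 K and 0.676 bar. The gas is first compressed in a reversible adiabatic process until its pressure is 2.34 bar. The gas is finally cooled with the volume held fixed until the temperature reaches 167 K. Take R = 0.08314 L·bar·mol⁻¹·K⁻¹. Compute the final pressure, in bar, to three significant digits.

P₃ ≈ 0.731 bar

Reversible adiabatic, γ = 1.67: T₂ = T₁·(P₂/P₁)^((γ−1)/γ) = 534.9 K; V₂ = V₁·(P₁/P₂)^(1/γ) = 21.68 L.
Isochoric, so P/T is constant: V₃ = V₂; P₃ = P₂·(T₃/T₂) = 0.7306 bar.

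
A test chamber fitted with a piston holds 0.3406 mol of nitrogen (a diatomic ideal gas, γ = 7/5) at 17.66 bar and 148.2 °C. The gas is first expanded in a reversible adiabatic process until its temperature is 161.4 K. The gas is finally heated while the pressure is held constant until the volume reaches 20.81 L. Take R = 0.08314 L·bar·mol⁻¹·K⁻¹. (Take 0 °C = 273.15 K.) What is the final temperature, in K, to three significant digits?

Convert: T₁ = 421.3 K.
From PV = nRT: V₁ = nRT₁/P₁ = 0.6756 L.
Reversible adiabatic, γ = 7/5: P₂ = P₁·(T₂/T₁)^(γ/(γ−1)) = 0.6143 bar; V₂ = V₁·(T₁/T₂)^(1/(γ−1)) = 7.440 L.
P constant ⇒ V ∝ T: P₃ = P₂; T₃ = T₂·(V₃/V₂) = 451.5 K.

T₃ ≈ 451 K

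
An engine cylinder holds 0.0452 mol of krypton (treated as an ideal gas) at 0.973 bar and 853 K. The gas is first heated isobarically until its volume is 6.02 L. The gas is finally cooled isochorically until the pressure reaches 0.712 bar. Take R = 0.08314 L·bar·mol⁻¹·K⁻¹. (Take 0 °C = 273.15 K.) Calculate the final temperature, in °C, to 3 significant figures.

From PV = nRT: V₁ = nRT₁/P₁ = 3.294 L.
P constant ⇒ V ∝ T: P₂ = P₁; T₂ = T₁·(V₂/V₁) = 1559 K.
Isochoric, so P/T is constant: V₃ = V₂; T₃ = T₂·(P₃/P₂) = 1141 K.

T₃ ≈ 867 °C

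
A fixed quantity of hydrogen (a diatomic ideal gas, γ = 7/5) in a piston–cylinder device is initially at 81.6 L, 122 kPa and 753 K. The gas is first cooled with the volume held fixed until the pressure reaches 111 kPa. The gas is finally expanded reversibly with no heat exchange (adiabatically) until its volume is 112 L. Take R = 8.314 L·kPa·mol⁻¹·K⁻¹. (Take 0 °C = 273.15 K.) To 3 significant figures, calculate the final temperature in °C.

T₃ ≈ 330 °C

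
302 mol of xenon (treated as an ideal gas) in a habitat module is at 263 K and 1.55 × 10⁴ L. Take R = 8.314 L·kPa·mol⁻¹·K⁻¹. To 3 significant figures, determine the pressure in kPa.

PV = nRT ⇒ P = nRT/V = (302 × 8.314 × 263) / 1.55e+04

P ≈ 42.6 kPa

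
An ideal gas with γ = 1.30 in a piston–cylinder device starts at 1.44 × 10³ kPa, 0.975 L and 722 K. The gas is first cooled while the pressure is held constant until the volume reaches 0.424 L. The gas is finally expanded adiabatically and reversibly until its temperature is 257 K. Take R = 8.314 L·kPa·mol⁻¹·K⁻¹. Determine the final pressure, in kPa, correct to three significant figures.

Isobaric, so V/T is constant: P₂ = P₁; T₂ = T₁·(V₂/V₁) = 314.0 K.
Reversible adiabatic, γ = 1.30: P₃ = P₂·(T₃/T₂)^(γ/(γ−1)) = 604.7 kPa; V₃ = V₂·(T₂/T₃)^(1/(γ−1)) = 0.8265 L.

P₃ ≈ 605 kPa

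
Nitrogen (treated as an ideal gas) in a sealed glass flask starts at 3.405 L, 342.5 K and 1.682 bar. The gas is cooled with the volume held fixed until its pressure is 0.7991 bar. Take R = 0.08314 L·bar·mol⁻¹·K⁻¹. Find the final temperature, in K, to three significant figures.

T₂ ≈ 163 K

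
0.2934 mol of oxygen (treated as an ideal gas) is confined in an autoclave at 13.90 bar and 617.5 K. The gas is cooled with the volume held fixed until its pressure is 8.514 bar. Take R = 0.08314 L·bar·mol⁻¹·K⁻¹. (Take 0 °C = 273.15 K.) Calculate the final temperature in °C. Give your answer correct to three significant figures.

T₂ ≈ 105 °C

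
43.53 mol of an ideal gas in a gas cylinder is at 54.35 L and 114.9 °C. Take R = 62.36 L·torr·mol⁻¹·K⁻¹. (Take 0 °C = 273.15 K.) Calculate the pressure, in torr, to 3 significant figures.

P ≈ 1.94e+04 torr

Convert: T = 388.05 K.
PV = nRT ⇒ P = nRT/V = (43.53 × 62.36 × 388.05) / 54.35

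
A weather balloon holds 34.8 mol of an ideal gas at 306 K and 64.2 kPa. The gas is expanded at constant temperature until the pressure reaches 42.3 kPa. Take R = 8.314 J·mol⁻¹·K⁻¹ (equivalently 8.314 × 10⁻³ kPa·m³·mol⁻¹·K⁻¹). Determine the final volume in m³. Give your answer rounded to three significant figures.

From PV = nRT: V₁ = nRT₁/P₁ = 1.379 m³.
Isothermal, so P V is constant: T₂ = T₁; V₂ = V₁·(P₁/P₂) = 2.093 m³.

V₂ ≈ 2.09 m³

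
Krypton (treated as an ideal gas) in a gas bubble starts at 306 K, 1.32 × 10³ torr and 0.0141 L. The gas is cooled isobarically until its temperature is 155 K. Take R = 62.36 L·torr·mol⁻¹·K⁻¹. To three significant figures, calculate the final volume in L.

V₂ ≈ 0.00714 L

Isobaric, so V/T is constant: P₂ = P₁; V₂ = V₁·(T₂/T₁) = 0.007142 L.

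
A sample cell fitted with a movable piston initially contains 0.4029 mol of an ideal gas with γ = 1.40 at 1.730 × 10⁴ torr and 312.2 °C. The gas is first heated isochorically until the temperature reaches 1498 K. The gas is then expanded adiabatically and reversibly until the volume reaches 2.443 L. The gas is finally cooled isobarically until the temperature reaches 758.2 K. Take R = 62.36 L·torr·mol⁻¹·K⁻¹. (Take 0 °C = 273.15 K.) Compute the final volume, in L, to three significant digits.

V₄ ≈ 1.89 L

Convert: T₁ = 585.3 K.
From PV = nRT: V₁ = nRT₁/P₁ = 0.8501 L.
V constant ⇒ P ∝ T: V₂ = V₁; P₂ = P₁·(T₂/T₁) = 4.427e+04 torr.
Adiabatic (γ = 1.40), T V^(γ−1) and P V^γ constant: T₃ = T₂·(V₂/V₃)^(γ−1) = 982.0 K; P₃ = P₂·(V₂/V₃)^γ = 1.010e+04 torr.
P constant ⇒ V ∝ T: P₄ = P₃; V₄ = V₃·(T₄/T₃) = 1.886 L.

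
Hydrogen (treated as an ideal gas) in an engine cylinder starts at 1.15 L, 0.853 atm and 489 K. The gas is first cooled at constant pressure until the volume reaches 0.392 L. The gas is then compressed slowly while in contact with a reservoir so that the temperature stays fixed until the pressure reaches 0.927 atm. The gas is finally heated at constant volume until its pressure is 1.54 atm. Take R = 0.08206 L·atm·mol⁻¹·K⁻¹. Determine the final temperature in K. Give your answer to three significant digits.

Isobaric, so V/T is constant: P₂ = P₁; T₂ = T₁·(V₂/V₁) = 166.7 K.
T constant ⇒ Boyle's law P V = const: T₃ = T₂; V₃ = V₂·(P₂/P₃) = 0.3607 L.
Isochoric, so P/T is constant: V₄ = V₃; T₄ = T₃·(P₄/P₃) = 276.9 K.

T₄ ≈ 277 K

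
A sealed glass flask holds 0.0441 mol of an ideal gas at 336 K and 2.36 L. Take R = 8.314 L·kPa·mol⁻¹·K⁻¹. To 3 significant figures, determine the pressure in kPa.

PV = nRT ⇒ P = nRT/V = (0.0441 × 8.314 × 336) / 2.36

P ≈ 52.2 kPa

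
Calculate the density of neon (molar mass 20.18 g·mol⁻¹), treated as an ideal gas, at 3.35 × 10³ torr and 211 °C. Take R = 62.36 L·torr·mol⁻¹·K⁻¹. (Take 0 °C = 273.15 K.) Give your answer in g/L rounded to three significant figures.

ρ = PM/(RT) = (3.35e+03 × 20.18) / (62.36 × 484.1)

ρ ≈ 2.24 g/L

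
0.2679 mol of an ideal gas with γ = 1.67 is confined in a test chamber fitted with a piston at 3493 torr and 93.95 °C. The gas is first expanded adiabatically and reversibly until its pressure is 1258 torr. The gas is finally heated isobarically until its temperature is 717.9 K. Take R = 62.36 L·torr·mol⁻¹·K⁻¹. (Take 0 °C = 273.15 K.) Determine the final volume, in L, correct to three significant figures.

V₃ ≈ 9.53 L

Convert: T₁ = 367.1 K.
From PV = nRT: V₁ = nRT₁/P₁ = 1.756 L.
Adiabatic (γ = 1.67), T V^(γ−1) and P V^γ constant: T₂ = T₁·(P₂/P₁)^((γ−1)/γ) = 243.7 K; V₂ = V₁·(P₁/P₂)^(1/γ) = 3.236 L.
Isobaric, so V/T is constant: P₃ = P₂; V₃ = V₂·(T₃/T₂) = 9.534 L.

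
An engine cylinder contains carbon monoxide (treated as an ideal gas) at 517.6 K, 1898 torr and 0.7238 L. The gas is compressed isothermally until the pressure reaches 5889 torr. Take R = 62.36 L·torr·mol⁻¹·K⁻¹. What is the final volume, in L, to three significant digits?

V₂ ≈ 0.233 L

Isothermal, so P V is constant: T₂ = T₁; V₂ = V₁·(P₁/P₂) = 0.2333 L.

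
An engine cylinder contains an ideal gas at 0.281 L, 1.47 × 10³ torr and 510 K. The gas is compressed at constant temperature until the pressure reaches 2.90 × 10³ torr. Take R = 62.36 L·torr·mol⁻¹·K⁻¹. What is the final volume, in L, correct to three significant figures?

T constant ⇒ Boyle's law P V = const: T₂ = T₁; V₂ = V₁·(P₁/P₂) = 0.1424 L.

V₂ ≈ 0.142 L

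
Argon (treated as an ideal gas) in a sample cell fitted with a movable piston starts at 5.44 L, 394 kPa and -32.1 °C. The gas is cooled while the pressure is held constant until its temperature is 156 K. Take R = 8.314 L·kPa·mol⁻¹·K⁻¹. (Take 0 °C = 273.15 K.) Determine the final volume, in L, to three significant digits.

V₂ ≈ 3.52 L

Convert: T₁ = 241.0 K.
P constant ⇒ V ∝ T: P₂ = P₁; V₂ = V₁·(T₂/T₁) = 3.521 L.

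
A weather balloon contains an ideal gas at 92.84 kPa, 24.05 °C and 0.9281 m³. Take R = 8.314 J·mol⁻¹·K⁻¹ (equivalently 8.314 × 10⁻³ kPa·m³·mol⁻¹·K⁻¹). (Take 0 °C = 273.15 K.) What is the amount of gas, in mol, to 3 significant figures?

Convert: T = 297.20 K.
PV = nRT ⇒ n = PV/(RT) = (92.84 × 0.9281) / (8.314 × 10⁻³ × 297.20)

n ≈ 34.9 mol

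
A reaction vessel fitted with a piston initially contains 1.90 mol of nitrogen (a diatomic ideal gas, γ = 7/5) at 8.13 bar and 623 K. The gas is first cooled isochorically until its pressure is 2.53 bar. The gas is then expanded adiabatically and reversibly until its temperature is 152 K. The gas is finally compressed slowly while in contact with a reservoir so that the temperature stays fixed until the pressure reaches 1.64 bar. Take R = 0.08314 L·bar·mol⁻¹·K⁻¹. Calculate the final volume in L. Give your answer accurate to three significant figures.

V₄ ≈ 14.6 L

From PV = nRT: V₁ = nRT₁/P₁ = 12.10 L.
Isochoric, so P/T is constant: V₂ = V₁; T₂ = T₁·(P₂/P₁) = 193.9 K.
Adiabatic (γ = 7/5), T V^(γ−1) and P V^γ constant: P₃ = P₂·(T₃/T₂)^(γ/(γ−1)) = 1.080 bar; V₃ = V₂·(T₂/T₃)^(1/(γ−1)) = 22.24 L.
T constant ⇒ Boyle's law P V = const: T₄ = T₃; V₄ = V₃·(P₃/P₄) = 14.64 L.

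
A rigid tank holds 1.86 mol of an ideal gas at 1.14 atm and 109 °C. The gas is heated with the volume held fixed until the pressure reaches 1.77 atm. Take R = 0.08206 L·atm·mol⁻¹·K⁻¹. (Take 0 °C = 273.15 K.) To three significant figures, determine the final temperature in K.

T₂ ≈ 593 K

Convert: T₁ = 382.1 K.
From PV = nRT: V₁ = nRT₁/P₁ = 51.17 L.
Isochoric, so P/T is constant: V₂ = V₁; T₂ = T₁·(P₂/P₁) = 593.3 K.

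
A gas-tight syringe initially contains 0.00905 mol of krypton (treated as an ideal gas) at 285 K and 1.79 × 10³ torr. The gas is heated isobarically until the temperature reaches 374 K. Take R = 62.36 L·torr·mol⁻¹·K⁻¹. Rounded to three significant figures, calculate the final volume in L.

From PV = nRT: V₁ = nRT₁/P₁ = 0.08986 L.
Isobaric, so V/T is constant: P₂ = P₁; V₂ = V₁·(T₂/T₁) = 0.1179 L.

V₂ ≈ 0.118 L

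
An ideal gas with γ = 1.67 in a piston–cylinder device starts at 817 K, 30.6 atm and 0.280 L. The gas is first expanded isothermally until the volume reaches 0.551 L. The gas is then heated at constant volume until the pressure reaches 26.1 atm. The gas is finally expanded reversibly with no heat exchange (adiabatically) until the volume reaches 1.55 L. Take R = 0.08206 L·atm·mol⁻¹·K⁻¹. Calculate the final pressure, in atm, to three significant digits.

Isothermal, so P V is constant: T₂ = T₁; P₂ = P₁·(V₁/V₂) = 15.55 atm.
V constant ⇒ P ∝ T: V₃ = V₂; T₃ = T₂·(P₃/P₂) = 1371 K.
Reversible adiabatic, γ = 1.67: T₄ = T₃·(V₃/V₄)^(γ−1) = 685.8 K; P₄ = P₃·(V₃/V₄)^γ = 4.640 atm.

P₄ ≈ 4.64 atm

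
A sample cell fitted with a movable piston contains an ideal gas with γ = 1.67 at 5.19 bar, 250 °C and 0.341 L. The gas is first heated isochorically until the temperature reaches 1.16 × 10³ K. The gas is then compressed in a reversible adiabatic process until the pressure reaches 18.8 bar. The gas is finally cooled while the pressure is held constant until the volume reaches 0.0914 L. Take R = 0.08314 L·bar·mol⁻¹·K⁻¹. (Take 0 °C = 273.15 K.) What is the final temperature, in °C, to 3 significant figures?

T₄ ≈ 235 °C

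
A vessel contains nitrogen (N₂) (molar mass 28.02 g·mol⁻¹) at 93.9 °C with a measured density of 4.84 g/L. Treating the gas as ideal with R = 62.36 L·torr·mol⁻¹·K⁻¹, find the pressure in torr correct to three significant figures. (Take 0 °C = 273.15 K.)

P ≈ 3.95e+03 torr

ρ = PM/(RT) ⇒ P = ρRT/M = (4.84 × 62.36 × 367.0) / 28.02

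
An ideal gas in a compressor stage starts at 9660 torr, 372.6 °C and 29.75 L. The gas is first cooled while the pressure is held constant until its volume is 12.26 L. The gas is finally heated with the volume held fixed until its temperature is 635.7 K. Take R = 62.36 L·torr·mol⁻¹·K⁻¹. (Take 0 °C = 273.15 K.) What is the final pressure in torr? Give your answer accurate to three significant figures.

P₃ ≈ 2.31e+04 torr

Convert: T₁ = 645.8 K.
Isobaric, so V/T is constant: P₂ = P₁; T₂ = T₁·(V₂/V₁) = 266.1 K.
V constant ⇒ P ∝ T: V₃ = V₂; P₃ = P₂·(T₃/T₂) = 2.308e+04 torr.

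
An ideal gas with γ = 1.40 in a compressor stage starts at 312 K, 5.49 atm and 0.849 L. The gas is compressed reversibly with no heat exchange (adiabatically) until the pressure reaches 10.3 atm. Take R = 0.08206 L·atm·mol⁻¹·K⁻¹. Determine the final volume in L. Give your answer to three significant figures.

Reversible adiabatic, γ = 1.40: T₂ = T₁·(P₂/P₁)^((γ−1)/γ) = 373.4 K; V₂ = V₁·(P₁/P₂)^(1/γ) = 0.5416 L.

V₂ ≈ 0.542 L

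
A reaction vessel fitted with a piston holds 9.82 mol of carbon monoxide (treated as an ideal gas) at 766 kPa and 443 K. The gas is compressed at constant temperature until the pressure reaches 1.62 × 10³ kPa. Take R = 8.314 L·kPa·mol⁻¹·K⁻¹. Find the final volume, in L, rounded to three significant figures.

From PV = nRT: V₁ = nRT₁/P₁ = 47.22 L.
T constant ⇒ Boyle's law P V = const: T₂ = T₁; V₂ = V₁·(P₁/P₂) = 22.33 L.

V₂ ≈ 22.3 L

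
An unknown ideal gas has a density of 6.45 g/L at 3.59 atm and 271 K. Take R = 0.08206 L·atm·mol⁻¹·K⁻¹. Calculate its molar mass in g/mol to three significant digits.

ρ = PM/(RT) ⇒ M = ρRT/P = (6.45 × 0.08206 × 271.0) / 3.59

M ≈ 40.0 g/mol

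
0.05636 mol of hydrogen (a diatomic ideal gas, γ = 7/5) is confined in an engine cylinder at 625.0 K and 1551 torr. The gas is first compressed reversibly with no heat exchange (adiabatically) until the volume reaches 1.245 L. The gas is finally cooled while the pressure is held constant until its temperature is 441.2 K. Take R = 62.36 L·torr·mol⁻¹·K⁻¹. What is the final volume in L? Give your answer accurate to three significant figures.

V₃ ≈ 0.835 L

From PV = nRT: V₁ = nRT₁/P₁ = 1.416 L.
Reversible adiabatic, γ = 7/5: T₂ = T₁·(V₁/V₂)^(γ−1) = 658.1 K; P₂ = P₁·(V₁/V₂)^γ = 1858 torr.
Isobaric, so V/T is constant: P₃ = P₂; V₃ = V₂·(T₃/T₂) = 0.8347 L.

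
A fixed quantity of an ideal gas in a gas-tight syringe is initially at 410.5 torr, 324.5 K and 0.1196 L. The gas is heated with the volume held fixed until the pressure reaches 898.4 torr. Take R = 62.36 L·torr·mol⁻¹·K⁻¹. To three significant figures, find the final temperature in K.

T₂ ≈ 710 K

Isochoric, so P/T is constant: V₂ = V₁; T₂ = T₁·(P₂/P₁) = 710.2 K.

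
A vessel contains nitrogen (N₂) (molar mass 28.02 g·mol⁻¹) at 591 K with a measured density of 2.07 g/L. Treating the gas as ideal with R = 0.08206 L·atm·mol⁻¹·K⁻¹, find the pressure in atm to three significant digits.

P ≈ 3.58 atm

ρ = PM/(RT) ⇒ P = ρRT/M = (2.07 × 0.08206 × 591.0) / 28.02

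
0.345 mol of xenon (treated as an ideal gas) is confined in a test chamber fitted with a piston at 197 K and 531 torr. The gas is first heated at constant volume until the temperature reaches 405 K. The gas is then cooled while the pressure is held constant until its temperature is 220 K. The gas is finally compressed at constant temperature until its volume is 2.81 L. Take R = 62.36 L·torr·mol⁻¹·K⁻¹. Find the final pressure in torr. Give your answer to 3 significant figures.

P₄ ≈ 1.68e+03 torr

From PV = nRT: V₁ = nRT₁/P₁ = 7.982 L.
V constant ⇒ P ∝ T: V₂ = V₁; P₂ = P₁·(T₂/T₁) = 1092 torr.
P constant ⇒ V ∝ T: P₃ = P₂; V₃ = V₂·(T₃/T₂) = 4.336 L.
T constant ⇒ Boyle's law P V = const: T₄ = T₃; P₄ = P₃·(V₃/V₄) = 1684 torr.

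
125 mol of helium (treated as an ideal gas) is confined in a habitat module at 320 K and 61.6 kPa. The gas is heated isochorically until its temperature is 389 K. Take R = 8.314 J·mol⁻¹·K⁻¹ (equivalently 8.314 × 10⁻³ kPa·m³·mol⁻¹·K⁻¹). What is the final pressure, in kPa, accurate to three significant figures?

P₂ ≈ 74.9 kPa

From PV = nRT: V₁ = nRT₁/P₁ = 5.399 m³.
Isochoric, so P/T is constant: V₂ = V₁; P₂ = P₁·(T₂/T₁) = 74.88 kPa.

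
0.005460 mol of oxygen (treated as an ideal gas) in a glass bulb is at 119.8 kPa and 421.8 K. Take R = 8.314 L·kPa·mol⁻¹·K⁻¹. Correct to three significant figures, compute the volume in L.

V ≈ 0.160 L

PV = nRT ⇒ V = nRT/P = (0.005460 × 8.314 × 421.8) / 119.8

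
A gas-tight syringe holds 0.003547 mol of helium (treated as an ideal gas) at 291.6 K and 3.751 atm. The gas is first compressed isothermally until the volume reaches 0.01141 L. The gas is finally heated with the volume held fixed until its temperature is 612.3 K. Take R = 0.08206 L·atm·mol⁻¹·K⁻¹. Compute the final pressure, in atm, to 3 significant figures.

P₃ ≈ 15.6 atm

From PV = nRT: V₁ = nRT₁/P₁ = 0.02263 L.
Isothermal, so P V is constant: T₂ = T₁; P₂ = P₁·(V₁/V₂) = 7.439 atm.
Isochoric, so P/T is constant: V₃ = V₂; P₃ = P₂·(T₃/T₂) = 15.62 atm.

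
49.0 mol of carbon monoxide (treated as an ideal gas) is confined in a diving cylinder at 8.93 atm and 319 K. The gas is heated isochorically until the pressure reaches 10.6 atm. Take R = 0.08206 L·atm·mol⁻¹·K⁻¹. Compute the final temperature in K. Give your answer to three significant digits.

From PV = nRT: V₁ = nRT₁/P₁ = 143.6 L.
V constant ⇒ P ∝ T: V₂ = V₁; T₂ = T₁·(P₂/P₁) = 378.7 K.

T₂ ≈ 379 K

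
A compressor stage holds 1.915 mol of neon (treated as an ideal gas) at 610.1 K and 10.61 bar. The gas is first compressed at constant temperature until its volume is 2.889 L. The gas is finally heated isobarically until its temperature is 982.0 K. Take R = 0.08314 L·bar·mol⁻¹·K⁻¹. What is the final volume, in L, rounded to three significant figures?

V₃ ≈ 4.65 L

From PV = nRT: V₁ = nRT₁/P₁ = 9.155 L.
T constant ⇒ Boyle's law P V = const: T₂ = T₁; P₂ = P₁·(V₁/V₂) = 33.62 bar.
Isobaric, so V/T is constant: P₃ = P₂; V₃ = V₂·(T₃/T₂) = 4.650 L.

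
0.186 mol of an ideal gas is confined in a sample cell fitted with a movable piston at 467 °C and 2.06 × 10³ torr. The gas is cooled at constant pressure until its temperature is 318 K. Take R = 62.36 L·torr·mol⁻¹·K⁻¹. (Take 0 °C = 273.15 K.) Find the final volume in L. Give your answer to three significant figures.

V₂ ≈ 1.79 L

Convert: T₁ = 740.1 K.
From PV = nRT: V₁ = nRT₁/P₁ = 4.167 L.
P constant ⇒ V ∝ T: P₂ = P₁; V₂ = V₁·(T₂/T₁) = 1.791 L.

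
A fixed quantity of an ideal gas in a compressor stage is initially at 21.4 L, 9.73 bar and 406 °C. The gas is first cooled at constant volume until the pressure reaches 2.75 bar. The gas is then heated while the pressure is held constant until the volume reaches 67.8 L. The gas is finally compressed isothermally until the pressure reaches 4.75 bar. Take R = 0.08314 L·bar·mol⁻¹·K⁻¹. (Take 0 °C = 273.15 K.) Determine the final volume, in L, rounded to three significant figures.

V₄ ≈ 39.3 L

Convert: T₁ = 679.1 K.
V constant ⇒ P ∝ T: V₂ = V₁; T₂ = T₁·(P₂/P₁) = 191.9 K.
Isobaric, so V/T is constant: P₃ = P₂; T₃ = T₂·(V₃/V₂) = 608.1 K.
Isothermal, so P V is constant: T₄ = T₃; V₄ = V₃·(P₃/P₄) = 39.25 L.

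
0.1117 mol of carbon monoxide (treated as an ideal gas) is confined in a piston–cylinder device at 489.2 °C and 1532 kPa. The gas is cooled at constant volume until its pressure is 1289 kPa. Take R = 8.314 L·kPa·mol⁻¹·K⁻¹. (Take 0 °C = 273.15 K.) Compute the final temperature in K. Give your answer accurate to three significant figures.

T₂ ≈ 641 K

Convert: T₁ = 762.3 K.
From PV = nRT: V₁ = nRT₁/P₁ = 0.4621 L.
Isochoric, so P/T is constant: V₂ = V₁; T₂ = T₁·(P₂/P₁) = 641.4 K.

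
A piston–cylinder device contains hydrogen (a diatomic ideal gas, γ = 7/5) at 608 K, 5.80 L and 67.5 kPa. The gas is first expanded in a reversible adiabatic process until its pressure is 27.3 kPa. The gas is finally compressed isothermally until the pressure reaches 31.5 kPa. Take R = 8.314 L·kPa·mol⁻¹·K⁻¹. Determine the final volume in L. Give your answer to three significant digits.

V₃ ≈ 9.60 L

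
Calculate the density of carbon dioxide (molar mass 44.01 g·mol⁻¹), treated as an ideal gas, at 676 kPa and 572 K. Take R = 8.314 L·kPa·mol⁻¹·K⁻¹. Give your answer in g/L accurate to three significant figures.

ρ = PM/(RT) = (676 × 44.01) / (8.314 × 572.0)

ρ ≈ 6.26 g/L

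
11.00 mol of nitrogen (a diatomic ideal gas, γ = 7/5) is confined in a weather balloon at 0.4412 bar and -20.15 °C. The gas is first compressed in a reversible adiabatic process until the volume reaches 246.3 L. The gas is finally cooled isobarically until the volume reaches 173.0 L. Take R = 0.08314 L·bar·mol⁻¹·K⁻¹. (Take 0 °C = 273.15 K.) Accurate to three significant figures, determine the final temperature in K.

T₃ ≈ 240 K

Convert: T₁ = 253.0 K.
From PV = nRT: V₁ = nRT₁/P₁ = 524.4 L.
Adiabatic (γ = 7/5), T V^(γ−1) and P V^γ constant: T₂ = T₁·(V₁/V₂)^(γ−1) = 342.3 K; P₂ = P₁·(V₁/V₂)^γ = 1.271 bar.
P constant ⇒ V ∝ T: P₃ = P₂; T₃ = T₂·(V₃/V₂) = 240.4 K.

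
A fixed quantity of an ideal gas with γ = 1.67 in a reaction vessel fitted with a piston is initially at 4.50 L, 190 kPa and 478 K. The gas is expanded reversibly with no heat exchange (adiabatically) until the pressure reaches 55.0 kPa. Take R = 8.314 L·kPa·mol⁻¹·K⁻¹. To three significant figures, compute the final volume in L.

Adiabatic (γ = 1.67), T V^(γ−1) and P V^γ constant: T₂ = T₁·(P₂/P₁)^((γ−1)/γ) = 290.7 K; V₂ = V₁·(P₁/P₂)^(1/γ) = 9.454 L.

V₂ ≈ 9.45 L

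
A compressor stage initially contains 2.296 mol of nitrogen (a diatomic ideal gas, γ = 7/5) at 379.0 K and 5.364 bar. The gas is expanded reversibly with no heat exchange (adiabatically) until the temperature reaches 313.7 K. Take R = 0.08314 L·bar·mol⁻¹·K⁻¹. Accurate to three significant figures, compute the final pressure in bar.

From PV = nRT: V₁ = nRT₁/P₁ = 13.49 L.
Adiabatic (γ = 7/5), T V^(γ−1) and P V^γ constant: P₂ = P₁·(T₂/T₁)^(γ/(γ−1)) = 2.767 bar; V₂ = V₁·(T₁/T₂)^(1/(γ−1)) = 21.64 L.

P₂ ≈ 2.77 bar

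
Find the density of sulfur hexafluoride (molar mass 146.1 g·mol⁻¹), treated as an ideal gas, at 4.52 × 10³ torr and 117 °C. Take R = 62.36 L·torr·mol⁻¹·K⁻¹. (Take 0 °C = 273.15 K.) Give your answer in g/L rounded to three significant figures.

ρ = PM/(RT) = (4.52e+03 × 146.1) / (62.36 × 390.1)

ρ ≈ 27.1 g/L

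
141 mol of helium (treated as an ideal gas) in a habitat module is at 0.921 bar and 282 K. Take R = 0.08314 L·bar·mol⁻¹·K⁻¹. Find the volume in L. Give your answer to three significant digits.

V ≈ 3.59e+03 L

PV = nRT ⇒ V = nRT/P = (141 × 0.08314 × 282) / 0.921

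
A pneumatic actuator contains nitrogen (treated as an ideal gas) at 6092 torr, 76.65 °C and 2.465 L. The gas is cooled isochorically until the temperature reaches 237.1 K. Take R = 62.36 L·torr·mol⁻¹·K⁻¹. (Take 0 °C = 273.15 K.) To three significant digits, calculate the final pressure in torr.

Convert: T₁ = 349.8 K.
Isochoric, so P/T is constant: V₂ = V₁; P₂ = P₁·(T₂/T₁) = 4129 torr.

P₂ ≈ 4.13e+03 torr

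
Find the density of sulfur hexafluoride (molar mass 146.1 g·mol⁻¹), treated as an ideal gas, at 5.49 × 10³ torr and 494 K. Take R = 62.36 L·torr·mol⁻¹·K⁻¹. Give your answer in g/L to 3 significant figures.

ρ ≈ 26.0 g/L

ρ = PM/(RT) = (5.49e+03 × 146.1) / (62.36 × 494.0)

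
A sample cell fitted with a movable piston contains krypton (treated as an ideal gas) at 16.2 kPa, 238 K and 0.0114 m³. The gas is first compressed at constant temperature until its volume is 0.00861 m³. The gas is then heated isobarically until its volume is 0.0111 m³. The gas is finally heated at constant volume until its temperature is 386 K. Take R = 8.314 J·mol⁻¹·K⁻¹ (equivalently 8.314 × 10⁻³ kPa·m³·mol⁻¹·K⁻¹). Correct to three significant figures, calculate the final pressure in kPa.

P₄ ≈ 27.0 kPa

Isothermal, so P V is constant: T₂ = T₁; P₂ = P₁·(V₁/V₂) = 21.45 kPa.
Isobaric, so V/T is constant: P₃ = P₂; T₃ = T₂·(V₃/V₂) = 306.8 K.
V constant ⇒ P ∝ T: V₄ = V₃; P₄ = P₃·(T₄/T₃) = 26.98 kPa.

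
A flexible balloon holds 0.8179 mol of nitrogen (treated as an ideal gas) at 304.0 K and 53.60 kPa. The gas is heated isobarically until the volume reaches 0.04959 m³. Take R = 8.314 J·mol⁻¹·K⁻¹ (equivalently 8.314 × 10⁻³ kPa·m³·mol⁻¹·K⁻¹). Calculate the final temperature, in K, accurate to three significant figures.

T₂ ≈ 391 K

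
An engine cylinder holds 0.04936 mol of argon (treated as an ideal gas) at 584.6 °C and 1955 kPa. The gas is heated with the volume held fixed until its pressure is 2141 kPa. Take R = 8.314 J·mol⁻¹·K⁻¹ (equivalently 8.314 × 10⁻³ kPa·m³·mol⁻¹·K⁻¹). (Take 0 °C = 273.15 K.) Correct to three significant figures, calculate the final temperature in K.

T₂ ≈ 939 K

Convert: T₁ = 857.8 K.
From PV = nRT: V₁ = nRT₁/P₁ = 0.0001801 m³.
Isochoric, so P/T is constant: V₂ = V₁; T₂ = T₁·(P₂/P₁) = 939.4 K.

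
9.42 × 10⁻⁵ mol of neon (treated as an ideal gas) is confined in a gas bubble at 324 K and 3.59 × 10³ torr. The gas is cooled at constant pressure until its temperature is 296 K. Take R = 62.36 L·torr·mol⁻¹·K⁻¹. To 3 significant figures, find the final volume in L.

From PV = nRT: V₁ = nRT₁/P₁ = 0.0005302 L.
P constant ⇒ V ∝ T: P₂ = P₁; V₂ = V₁·(T₂/T₁) = 0.0004843 L.

V₂ ≈ 0.000484 L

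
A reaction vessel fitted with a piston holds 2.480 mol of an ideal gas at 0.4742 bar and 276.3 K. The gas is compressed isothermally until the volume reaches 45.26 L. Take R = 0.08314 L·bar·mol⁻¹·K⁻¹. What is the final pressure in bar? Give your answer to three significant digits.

P₂ ≈ 1.26 bar

From PV = nRT: V₁ = nRT₁/P₁ = 120.1 L.
T constant ⇒ Boyle's law P V = const: T₂ = T₁; P₂ = P₁·(V₁/V₂) = 1.259 bar.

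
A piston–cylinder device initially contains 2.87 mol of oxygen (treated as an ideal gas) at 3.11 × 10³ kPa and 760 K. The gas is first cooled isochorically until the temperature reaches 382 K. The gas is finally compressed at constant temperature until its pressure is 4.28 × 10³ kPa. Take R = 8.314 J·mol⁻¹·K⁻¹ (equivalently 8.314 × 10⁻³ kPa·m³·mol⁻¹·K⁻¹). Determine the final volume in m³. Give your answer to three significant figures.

V₃ ≈ 0.00213 m³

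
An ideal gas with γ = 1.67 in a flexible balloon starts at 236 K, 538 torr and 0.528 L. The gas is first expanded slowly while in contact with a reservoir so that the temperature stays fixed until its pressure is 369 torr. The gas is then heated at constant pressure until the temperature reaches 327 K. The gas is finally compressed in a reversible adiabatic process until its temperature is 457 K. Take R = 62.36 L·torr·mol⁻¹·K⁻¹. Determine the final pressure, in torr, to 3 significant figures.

T constant ⇒ Boyle's law P V = const: T₂ = T₁; V₂ = V₁·(P₁/P₂) = 0.7698 L.
P constant ⇒ V ∝ T: P₃ = P₂; V₃ = V₂·(T₃/T₂) = 1.067 L.
Reversible adiabatic, γ = 1.67: P₄ = P₃·(T₄/T₃)^(γ/(γ−1)) = 849.9 torr; V₄ = V₃·(T₃/T₄)^(1/(γ−1)) = 0.6472 L.

P₄ ≈ 850 torr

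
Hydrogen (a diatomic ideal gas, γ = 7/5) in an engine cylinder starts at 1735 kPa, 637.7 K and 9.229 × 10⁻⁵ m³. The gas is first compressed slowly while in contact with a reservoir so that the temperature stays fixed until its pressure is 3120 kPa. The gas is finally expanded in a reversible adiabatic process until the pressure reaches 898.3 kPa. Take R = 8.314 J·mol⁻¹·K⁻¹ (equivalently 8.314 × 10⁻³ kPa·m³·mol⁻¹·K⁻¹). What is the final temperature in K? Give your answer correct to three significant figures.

T₃ ≈ 447 K

Isothermal, so P V is constant: T₂ = T₁; V₂ = V₁·(P₁/P₂) = 5.132e-05 m³.
Adiabatic (γ = 7/5), T V^(γ−1) and P V^γ constant: T₃ = T₂·(P₃/P₂)^((γ−1)/γ) = 446.8 K; V₃ = V₂·(P₂/P₃)^(1/γ) = 0.0001249 m³.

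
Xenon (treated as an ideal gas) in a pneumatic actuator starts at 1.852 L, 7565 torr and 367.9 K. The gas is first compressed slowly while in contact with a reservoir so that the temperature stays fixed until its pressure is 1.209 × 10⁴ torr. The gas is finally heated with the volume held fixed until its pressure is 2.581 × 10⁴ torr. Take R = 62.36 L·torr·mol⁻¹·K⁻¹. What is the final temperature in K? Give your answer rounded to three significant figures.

T₃ ≈ 785 K

Isothermal, so P V is constant: T₂ = T₁; V₂ = V₁·(P₁/P₂) = 1.159 L.
Isochoric, so P/T is constant: V₃ = V₂; T₃ = T₂·(P₃/P₂) = 785.4 K.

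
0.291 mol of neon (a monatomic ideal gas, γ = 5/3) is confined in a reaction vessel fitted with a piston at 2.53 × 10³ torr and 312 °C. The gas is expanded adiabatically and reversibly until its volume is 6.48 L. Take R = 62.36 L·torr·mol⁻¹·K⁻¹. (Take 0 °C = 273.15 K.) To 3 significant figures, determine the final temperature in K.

T₂ ≈ 438 K

Convert: T₁ = 585.1 K.
From PV = nRT: V₁ = nRT₁/P₁ = 4.197 L.
Reversible adiabatic, γ = 5/3: T₂ = T₁·(V₁/V₂)^(γ−1) = 438.0 K; P₂ = P₁·(V₁/V₂)^γ = 1227 torr.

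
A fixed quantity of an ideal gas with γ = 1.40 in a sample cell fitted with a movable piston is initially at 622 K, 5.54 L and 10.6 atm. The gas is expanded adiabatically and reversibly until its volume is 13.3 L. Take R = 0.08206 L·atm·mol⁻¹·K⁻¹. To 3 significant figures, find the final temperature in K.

Reversible adiabatic, γ = 1.40: T₂ = T₁·(V₁/V₂)^(γ−1) = 438.2 K; P₂ = P₁·(V₁/V₂)^γ = 3.110 atm.

T₂ ≈ 438 K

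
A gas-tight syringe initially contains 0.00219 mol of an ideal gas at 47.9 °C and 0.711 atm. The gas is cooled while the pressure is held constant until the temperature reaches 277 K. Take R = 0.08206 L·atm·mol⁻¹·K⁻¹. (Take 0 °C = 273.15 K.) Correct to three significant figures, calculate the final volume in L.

V₂ ≈ 0.0700 L

Convert: T₁ = 321.0 K.
From PV = nRT: V₁ = nRT₁/P₁ = 0.08115 L.
Isobaric, so V/T is constant: P₂ = P₁; V₂ = V₁·(T₂/T₁) = 0.07001 L.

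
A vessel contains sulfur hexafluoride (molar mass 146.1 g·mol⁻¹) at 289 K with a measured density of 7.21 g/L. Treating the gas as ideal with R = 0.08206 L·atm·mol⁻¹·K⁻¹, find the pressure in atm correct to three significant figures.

ρ = PM/(RT) ⇒ P = ρRT/M = (7.21 × 0.08206 × 289.0) / 146.1

P ≈ 1.17 atm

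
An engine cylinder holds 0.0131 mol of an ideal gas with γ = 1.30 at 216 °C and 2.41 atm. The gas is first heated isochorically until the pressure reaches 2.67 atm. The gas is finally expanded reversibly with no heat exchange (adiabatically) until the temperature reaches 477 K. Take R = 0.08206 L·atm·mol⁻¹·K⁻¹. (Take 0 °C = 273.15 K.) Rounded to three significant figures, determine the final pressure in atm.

P₃ ≈ 1.54 atm

Convert: T₁ = 489.1 K.
From PV = nRT: V₁ = nRT₁/P₁ = 0.2182 L.
V constant ⇒ P ∝ T: V₂ = V₁; T₂ = T₁·(P₂/P₁) = 541.9 K.
Adiabatic (γ = 1.30), T V^(γ−1) and P V^γ constant: P₃ = P₂·(T₃/T₂)^(γ/(γ−1)) = 1.536 atm; V₃ = V₂·(T₂/T₃)^(1/(γ−1)) = 0.3339 L.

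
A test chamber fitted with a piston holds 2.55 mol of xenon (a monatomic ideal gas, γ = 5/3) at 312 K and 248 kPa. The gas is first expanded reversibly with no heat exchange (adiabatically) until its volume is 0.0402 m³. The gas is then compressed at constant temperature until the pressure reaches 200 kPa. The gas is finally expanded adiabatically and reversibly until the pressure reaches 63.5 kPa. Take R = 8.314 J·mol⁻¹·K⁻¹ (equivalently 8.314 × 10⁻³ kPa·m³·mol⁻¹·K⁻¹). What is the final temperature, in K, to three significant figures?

From PV = nRT: V₁ = nRT₁/P₁ = 0.02667 m³.
Reversible adiabatic, γ = 5/3: T₂ = T₁·(V₁/V₂)^(γ−1) = 237.3 K; P₂ = P₁·(V₁/V₂)^γ = 125.2 kPa.
Isothermal, so P V is constant: T₃ = T₂; V₃ = V₂·(P₂/P₃) = 0.02516 m³.
Reversible adiabatic, γ = 5/3: T₄ = T₃·(P₄/P₃)^((γ−1)/γ) = 150.0 K; V₄ = V₃·(P₃/P₄)^(1/γ) = 0.05008 m³.

T₄ ≈ 150 K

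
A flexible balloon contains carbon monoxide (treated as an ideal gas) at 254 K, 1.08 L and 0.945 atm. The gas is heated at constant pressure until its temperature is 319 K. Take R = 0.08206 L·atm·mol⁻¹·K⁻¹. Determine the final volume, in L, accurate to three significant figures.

Isobaric, so V/T is constant: P₂ = P₁; V₂ = V₁·(T₂/T₁) = 1.356 L.

V₂ ≈ 1.36 L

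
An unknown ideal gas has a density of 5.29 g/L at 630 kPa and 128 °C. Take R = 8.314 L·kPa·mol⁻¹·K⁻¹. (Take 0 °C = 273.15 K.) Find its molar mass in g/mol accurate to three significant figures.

M ≈ 28.0 g/mol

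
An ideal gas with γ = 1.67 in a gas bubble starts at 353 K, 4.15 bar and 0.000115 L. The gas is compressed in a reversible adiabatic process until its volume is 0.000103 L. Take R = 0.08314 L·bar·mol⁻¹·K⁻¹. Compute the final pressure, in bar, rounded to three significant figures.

P₂ ≈ 4.99 bar

Reversible adiabatic, γ = 1.67: T₂ = T₁·(V₁/V₂)^(γ−1) = 380.1 K; P₂ = P₁·(V₁/V₂)^γ = 4.989 bar.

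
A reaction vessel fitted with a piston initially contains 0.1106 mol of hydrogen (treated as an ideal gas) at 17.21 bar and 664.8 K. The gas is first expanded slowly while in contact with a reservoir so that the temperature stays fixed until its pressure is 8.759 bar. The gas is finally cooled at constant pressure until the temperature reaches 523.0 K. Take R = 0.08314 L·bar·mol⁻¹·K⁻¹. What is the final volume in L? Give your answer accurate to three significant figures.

From PV = nRT: V₁ = nRT₁/P₁ = 0.3552 L.
T constant ⇒ Boyle's law P V = const: T₂ = T₁; V₂ = V₁·(P₁/P₂) = 0.6979 L.
P constant ⇒ V ∝ T: P₃ = P₂; V₃ = V₂·(T₃/T₂) = 0.5491 L.

V₃ ≈ 0.549 L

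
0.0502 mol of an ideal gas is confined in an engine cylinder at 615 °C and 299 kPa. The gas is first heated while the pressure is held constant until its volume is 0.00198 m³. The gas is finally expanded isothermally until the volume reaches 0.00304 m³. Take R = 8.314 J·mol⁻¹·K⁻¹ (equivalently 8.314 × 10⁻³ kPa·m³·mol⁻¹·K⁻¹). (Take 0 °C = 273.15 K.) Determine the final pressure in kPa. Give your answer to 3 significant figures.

P₃ ≈ 195 kPa

Convert: T₁ = 888.1 K.
From PV = nRT: V₁ = nRT₁/P₁ = 0.001240 m³.
P constant ⇒ V ∝ T: P₂ = P₁; T₂ = T₁·(V₂/V₁) = 1418 K.
T constant ⇒ Boyle's law P V = const: T₃ = T₂; P₃ = P₂·(V₂/V₃) = 194.7 kPa.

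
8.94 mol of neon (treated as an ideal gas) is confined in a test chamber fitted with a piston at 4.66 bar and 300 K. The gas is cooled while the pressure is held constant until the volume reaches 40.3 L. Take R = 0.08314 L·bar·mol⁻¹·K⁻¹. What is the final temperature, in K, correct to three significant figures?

From PV = nRT: V₁ = nRT₁/P₁ = 47.85 L.
Isobaric, so V/T is constant: P₂ = P₁; T₂ = T₁·(V₂/V₁) = 252.7 K.

T₂ ≈ 253 K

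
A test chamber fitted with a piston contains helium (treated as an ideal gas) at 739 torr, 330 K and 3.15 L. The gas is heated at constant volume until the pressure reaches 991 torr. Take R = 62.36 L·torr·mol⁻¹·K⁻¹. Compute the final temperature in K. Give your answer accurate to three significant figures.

Isochoric, so P/T is constant: V₂ = V₁; T₂ = T₁·(P₂/P₁) = 442.5 K.

T₂ ≈ 443 K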